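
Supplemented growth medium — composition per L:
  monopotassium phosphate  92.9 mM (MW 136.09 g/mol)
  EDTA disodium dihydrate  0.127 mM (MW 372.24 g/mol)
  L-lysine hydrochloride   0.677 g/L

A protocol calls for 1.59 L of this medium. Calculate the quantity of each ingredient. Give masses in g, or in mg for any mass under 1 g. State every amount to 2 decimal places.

monopotassium phosphate 20.10 g; EDTA disodium dihydrate 75.17 mg; L-lysine hydrochloride 1.08 g

Working volume: 1.59 L.
monopotassium phosphate: 92.9 mmol/L × 136.09 g/mol × 1.59 L ÷ 1000 = 20.10 g
EDTA disodium dihydrate: 0.127 mmol/L × 372.24 mg/mmol × 1.59 L = 75.17 mg
L-lysine hydrochloride: 0.677 g/L × 1.59 L = 1.08 g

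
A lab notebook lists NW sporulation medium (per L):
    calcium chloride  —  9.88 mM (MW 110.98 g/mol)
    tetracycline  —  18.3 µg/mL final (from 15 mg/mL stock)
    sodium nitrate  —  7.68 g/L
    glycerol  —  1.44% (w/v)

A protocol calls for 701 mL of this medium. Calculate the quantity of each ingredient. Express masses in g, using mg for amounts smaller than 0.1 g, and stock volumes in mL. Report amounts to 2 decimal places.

Working volume: 701 mL = 0.701 L.
calcium chloride: 9.88 mmol/L × 110.98 g/mol × 0.701 L ÷ 1000 = 0.77 g
tetracycline: dilute stock: 18.3 µg/mL × 701 mL ÷ 15000 µg/mL = 0.86 mL
sodium nitrate: 7.68 g/L × 0.701 L = 5.38 g
glycerol: 1.44% w/v = 14.4 g/L → 14.4 × 0.701 L = 10.09 g

calcium chloride 0.77 g; tetracycline 0.86 mL; sodium nitrate 5.38 g; glycerol 10.09 g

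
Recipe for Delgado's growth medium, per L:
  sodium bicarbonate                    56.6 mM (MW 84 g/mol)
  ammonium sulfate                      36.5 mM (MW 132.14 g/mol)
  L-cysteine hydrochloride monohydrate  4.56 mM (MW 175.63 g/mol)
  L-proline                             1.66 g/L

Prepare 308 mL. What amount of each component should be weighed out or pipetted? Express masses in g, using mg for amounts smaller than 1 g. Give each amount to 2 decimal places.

sodium bicarbonate 1.46 g; ammonium sulfate 1.49 g; L-cysteine hydrochloride monohydrate 246.67 mg; L-proline 511.28 mg

Working volume: 308 mL = 0.308 L.
sodium bicarbonate: 56.6 mmol/L × 84 g/mol × 0.308 L ÷ 1000 = 1.46 g
ammonium sulfate: 36.5 mmol/L × 132.14 g/mol × 0.308 L ÷ 1000 = 1.49 g
L-cysteine hydrochloride monohydrate: 4.56 mmol/L × 175.63 mg/mmol × 0.308 L = 246.67 mg
L-proline: 1.66 g/L × 0.308 L = 0.51128 g = 511.28 mg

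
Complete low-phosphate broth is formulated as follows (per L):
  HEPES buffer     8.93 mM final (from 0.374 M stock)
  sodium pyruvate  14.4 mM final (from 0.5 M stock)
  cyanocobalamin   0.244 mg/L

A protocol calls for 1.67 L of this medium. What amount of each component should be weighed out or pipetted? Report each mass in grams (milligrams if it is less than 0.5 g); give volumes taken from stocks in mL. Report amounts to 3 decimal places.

Scale factor relative to 1 L: 1.67.
HEPES buffer: dilute stock: 8.93 mM × 1670 mL ÷ 374 mM = 39.875 mL
sodium pyruvate: V = C2·V2/C1 = 14.4 mM × 1670 mL ÷ 500 mM = 48.096 mL
cyanocobalamin: 0.244 mg/L × 1.67 L = 0.407 mg

HEPES buffer 39.875 mL; sodium pyruvate 48.096 mL; cyanocobalamin 0.407 mg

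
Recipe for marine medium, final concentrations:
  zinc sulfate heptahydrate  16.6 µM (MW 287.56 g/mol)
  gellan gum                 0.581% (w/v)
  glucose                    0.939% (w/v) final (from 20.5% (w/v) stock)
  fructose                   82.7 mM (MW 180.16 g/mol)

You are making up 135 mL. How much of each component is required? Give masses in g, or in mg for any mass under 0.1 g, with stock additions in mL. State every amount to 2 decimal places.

Scale factor relative to 1 L: 0.135.
zinc sulfate heptahydrate: 16.6 µmol/L × 287.56 g/mol × 0.135 L ÷ 1000 = 0.64 mg
gellan gum: 0.581 g per 100 mL × 135 mL ÷ 100 = 0.78 g
glucose: C1V1 = C2V2 → 0.939% ÷ 20.5% × 135 mL = 6.18 mL
fructose: 82.7 mmol/L × 180.16 g/mol × 0.135 L ÷ 1000 = 2.01 g

zinc sulfate heptahydrate 0.64 mg; gellan gum 0.78 g; glucose 6.18 mL; fructose 2.01 g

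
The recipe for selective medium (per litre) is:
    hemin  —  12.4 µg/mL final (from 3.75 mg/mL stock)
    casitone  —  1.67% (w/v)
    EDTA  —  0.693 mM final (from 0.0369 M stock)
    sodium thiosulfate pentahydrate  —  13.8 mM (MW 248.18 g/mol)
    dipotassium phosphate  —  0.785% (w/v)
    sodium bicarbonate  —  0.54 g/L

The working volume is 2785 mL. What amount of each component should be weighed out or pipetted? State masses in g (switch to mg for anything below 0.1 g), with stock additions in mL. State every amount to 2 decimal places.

Working volume: 2785 mL = 2.785 L.
hemin: V = C2·V2/C1 = 12.4 µg/mL × 2785 mL ÷ 3750 µg/mL = 9.21 mL
casitone: 1.67% w/v = 16.7 g/L → 16.7 × 2.785 L = 46.51 g
EDTA: C1V1 = C2V2 → 0.693 mM × 2785 mL ÷ 36.9 mM = 52.30 mL
sodium thiosulfate pentahydrate: 13.8 mmol/L × 248.18 g/mol × 2.785 L ÷ 1000 = 9.54 g
dipotassium phosphate: 0.785% w/v = 7.85 g/L → 7.85 × 2.785 L = 21.86 g
sodium bicarbonate: 0.54 g/L × 2.785 L = 1.50 g

hemin 9.21 mL; casitone 46.51 g; EDTA 52.30 mL; sodium thiosulfate pentahydrate 9.54 g; dipotassium phosphate 21.86 g; sodium bicarbonate 1.50 g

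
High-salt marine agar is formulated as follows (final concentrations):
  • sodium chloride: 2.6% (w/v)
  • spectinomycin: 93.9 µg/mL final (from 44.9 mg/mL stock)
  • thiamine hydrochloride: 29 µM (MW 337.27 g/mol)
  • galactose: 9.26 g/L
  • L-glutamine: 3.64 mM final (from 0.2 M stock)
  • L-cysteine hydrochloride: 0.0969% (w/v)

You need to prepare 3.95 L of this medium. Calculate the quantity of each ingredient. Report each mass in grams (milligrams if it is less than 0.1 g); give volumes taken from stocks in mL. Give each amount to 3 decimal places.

sodium chloride 102.700 g; spectinomycin 8.261 mL; thiamine hydrochloride 38.634 mg; galactose 36.577 g; L-glutamine 71.890 mL; L-cysteine hydrochloride 3.828 g

Scale factor relative to 1 L: 3.95.
sodium chloride: 2.6% w/v = 26 g/L → 26 × 3.95 L = 102.700 g
spectinomycin: V = C2·V2/C1 = 93.9 µg/mL × 3950 mL ÷ 44900 µg/mL = 8.261 mL
thiamine hydrochloride: 29 µmol/L × 337.27 g/mol × 3.95 L ÷ 1000 = 38.634 mg
galactose: 9.26 g/L × 3.95 L = 36.577 g
L-glutamine: V = C2·V2/C1 = 3.64 mM × 3950 mL ÷ 200 mM = 71.890 mL
L-cysteine hydrochloride: 0.0969 g per 100 mL × 3950 mL ÷ 100 = 3.828 g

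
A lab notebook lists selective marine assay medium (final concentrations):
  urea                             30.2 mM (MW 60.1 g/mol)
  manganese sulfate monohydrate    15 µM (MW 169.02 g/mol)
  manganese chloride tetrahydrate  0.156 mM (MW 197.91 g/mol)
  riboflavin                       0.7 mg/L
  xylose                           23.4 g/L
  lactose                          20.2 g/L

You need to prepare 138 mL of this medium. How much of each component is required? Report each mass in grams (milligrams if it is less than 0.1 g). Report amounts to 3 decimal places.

Scale factor relative to 1 L: 0.138.
urea: 30.2 mmol/L × 60.1 g/mol × 0.138 L ÷ 1000 = 0.250 g
manganese sulfate monohydrate: 15 µmol/L × 169.02 g/mol × 0.138 L ÷ 1000 = 0.350 mg
manganese chloride tetrahydrate: 0.156 mmol/L × 197.91 mg/mmol × 0.138 L = 4.261 mg
riboflavin: 0.7 mg/L × 0.138 L = 0.097 mg
xylose: 23.4 g/L × 0.138 L = 3.229 g
lactose: 20.2 g/L × 0.138 L = 2.788 g

urea 0.250 g; manganese sulfate monohydrate 0.350 mg; manganese chloride tetrahydrate 4.261 mg; riboflavin 0.097 mg; xylose 3.229 g; lactose 2.788 g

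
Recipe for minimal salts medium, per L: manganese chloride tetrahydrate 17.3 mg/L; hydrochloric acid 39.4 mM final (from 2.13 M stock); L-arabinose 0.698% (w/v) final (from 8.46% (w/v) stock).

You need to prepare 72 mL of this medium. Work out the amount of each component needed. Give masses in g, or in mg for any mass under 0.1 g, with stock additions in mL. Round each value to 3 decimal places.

manganese chloride tetrahydrate 1.246 mg; hydrochloric acid 1.332 mL; L-arabinose 5.940 mL

Target volume = 72 mL = 0.072 L.
manganese chloride tetrahydrate: 17.3 mg/L × 0.072 L = 1.246 mg
hydrochloric acid: C1V1 = C2V2 → 39.4 mM × 72 mL ÷ 2130 mM = 1.332 mL
L-arabinose: C1V1 = C2V2 → 0.698% ÷ 8.46% × 72 mL = 5.940 mL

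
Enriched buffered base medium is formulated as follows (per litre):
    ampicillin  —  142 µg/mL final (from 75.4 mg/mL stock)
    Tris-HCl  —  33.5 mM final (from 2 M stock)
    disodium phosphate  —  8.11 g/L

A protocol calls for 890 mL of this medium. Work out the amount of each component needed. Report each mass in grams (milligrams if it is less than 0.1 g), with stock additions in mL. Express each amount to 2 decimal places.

ampicillin 1.68 mL; Tris-HCl 14.91 mL; disodium phosphate 7.22 g

Target volume = 890 mL = 0.89 L.
ampicillin: C1V1 = C2V2 → 142 µg/mL × 890 mL ÷ 75400 µg/mL = 1.68 mL
Tris-HCl: C1V1 = C2V2 → 33.5 mM × 890 mL ÷ 2000 mM = 14.91 mL
disodium phosphate: 8.11 g/L × 0.89 L = 7.22 g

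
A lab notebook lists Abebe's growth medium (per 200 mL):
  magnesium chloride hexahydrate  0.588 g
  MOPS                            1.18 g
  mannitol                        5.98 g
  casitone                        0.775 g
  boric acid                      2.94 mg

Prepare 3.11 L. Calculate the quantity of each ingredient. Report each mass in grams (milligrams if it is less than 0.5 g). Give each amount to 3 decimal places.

Ratio of target to recipe volume: 3110 / 200 = 15.55.
magnesium chloride hexahydrate: 0.588 g × (3110 mL / 200 mL) = 9.143 g
MOPS: 1.18 g × (3110 mL / 200 mL) = 18.349 g
mannitol: 5.98 g × (3110 mL / 200 mL) = 92.989 g
casitone: 0.775 g × (3110 mL / 200 mL) = 12.051 g
boric acid: 2.94 mg × (3110 mL / 200 mL) = 45.717 mg

magnesium chloride hexahydrate 9.143 g; MOPS 18.349 g; mannitol 92.989 g; casitone 12.051 g; boric acid 45.717 mg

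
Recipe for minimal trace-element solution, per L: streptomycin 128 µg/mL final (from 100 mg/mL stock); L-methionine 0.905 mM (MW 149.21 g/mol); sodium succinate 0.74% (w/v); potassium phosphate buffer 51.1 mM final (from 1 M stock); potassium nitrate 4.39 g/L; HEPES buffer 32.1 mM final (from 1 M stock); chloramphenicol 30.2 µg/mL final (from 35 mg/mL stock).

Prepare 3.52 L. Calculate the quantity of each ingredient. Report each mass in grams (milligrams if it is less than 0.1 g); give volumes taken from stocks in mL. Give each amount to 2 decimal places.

streptomycin 4.51 mL; L-methionine 0.48 g; sodium succinate 26.05 g; potassium phosphate buffer 179.87 mL; potassium nitrate 15.45 g; HEPES buffer 112.99 mL; chloramphenicol 3.04 mL

Working volume: 3.52 L.
streptomycin: V = C2·V2/C1 = 128 µg/mL × 3520 mL ÷ 100000 µg/mL = 4.51 mL
L-methionine: 0.905 mmol/L × 149.21 g/mol × 3.52 L ÷ 1000 = 0.48 g
sodium succinate: 0.74% w/v = 7.4 g/L → 7.4 × 3.52 L = 26.05 g
potassium phosphate buffer: V = C2·V2/C1 = 51.1 mM × 3520 mL ÷ 1000 mM = 179.87 mL
potassium nitrate: 4.39 g/L × 3.52 L = 15.45 g
HEPES buffer: V = C2·V2/C1 = 32.1 mM × 3520 mL ÷ 1000 mM = 112.99 mL
chloramphenicol: V = C2·V2/C1 = 30.2 µg/mL × 3520 mL ÷ 35000 µg/mL = 3.04 mL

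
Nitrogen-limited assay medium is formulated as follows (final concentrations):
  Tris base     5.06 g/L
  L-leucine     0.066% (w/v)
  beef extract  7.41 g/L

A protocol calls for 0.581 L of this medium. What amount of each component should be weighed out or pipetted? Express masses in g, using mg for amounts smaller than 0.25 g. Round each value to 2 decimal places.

Working volume: 0.581 L.
Tris base: 5.06 g/L × 0.581 L = 2.94 g
L-leucine: 0.066 g per 100 mL × 581 mL ÷ 100 = 0.38 g
beef extract: 7.41 g/L × 0.581 L = 4.31 g

Tris base 2.94 g; L-leucine 0.38 g; beef extract 4.31 g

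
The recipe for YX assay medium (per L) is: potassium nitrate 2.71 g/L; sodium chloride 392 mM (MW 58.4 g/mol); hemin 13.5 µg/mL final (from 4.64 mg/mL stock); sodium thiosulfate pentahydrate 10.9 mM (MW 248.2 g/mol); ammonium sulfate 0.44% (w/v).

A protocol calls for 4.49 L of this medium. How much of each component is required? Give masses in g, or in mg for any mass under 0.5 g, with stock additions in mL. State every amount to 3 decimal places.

potassium nitrate 12.168 g; sodium chloride 102.789 g; hemin 13.064 mL; sodium thiosulfate pentahydrate 12.147 g; ammonium sulfate 19.756 g

Working volume: 4.49 L.
potassium nitrate: 2.71 g/L × 4.49 L = 12.168 g
sodium chloride: 392 mmol/L × 58.4 g/mol × 4.49 L ÷ 1000 = 102.789 g
hemin: V = C2·V2/C1 = 13.5 µg/mL × 4490 mL ÷ 4640 µg/mL = 13.064 mL
sodium thiosulfate pentahydrate: 10.9 mmol/L × 248.2 g/mol × 4.49 L ÷ 1000 = 12.147 g
ammonium sulfate: 0.44 g per 100 mL × 4490 mL ÷ 100 = 19.756 g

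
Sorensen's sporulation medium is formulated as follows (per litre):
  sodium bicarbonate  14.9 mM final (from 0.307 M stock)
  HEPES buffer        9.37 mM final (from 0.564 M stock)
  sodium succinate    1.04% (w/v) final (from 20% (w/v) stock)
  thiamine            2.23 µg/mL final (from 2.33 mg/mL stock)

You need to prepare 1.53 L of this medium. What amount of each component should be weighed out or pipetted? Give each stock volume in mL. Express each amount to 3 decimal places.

Scale factor relative to 1 L: 1.53.
sodium bicarbonate: V = C2·V2/C1 = 14.9 mM × 1530 mL ÷ 307 mM = 74.257 mL
HEPES buffer: C1V1 = C2V2 → 9.37 mM × 1530 mL ÷ 564 mM = 25.419 mL
sodium succinate: dilute stock: 1.04% ÷ 20% × 1530 mL = 79.560 mL
thiamine: V = C2·V2/C1 = 2.23 µg/mL × 1530 mL ÷ 2330 µg/mL = 1.464 mL

sodium bicarbonate 74.257 mL; HEPES buffer 25.419 mL; sodium succinate 79.560 mL; thiamine 1.464 mL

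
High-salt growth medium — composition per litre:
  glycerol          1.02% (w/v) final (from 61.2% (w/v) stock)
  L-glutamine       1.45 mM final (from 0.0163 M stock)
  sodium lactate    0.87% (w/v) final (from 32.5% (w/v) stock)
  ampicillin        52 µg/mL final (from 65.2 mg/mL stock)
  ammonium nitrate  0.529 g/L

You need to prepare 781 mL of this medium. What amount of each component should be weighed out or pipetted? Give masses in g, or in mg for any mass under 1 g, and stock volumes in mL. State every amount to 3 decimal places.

Scale factor relative to 1 L: 0.781.
glycerol: V = C2·V2/C1 = 1.02% ÷ 61.2% × 781 mL = 13.017 mL
L-glutamine: V = C2·V2/C1 = 1.45 mM × 781 mL ÷ 16.3 mM = 69.475 mL
sodium lactate: V = C2·V2/C1 = 0.87% ÷ 32.5% × 781 mL = 20.907 mL
ampicillin: dilute stock: 52 µg/mL × 781 mL ÷ 65200 µg/mL = 0.623 mL
ammonium nitrate: 0.529 g/L × 0.781 L = 0.413149 g = 413.149 mg

glycerol 13.017 mL; L-glutamine 69.475 mL; sodium lactate 20.907 mL; ampicillin 0.623 mL; ammonium nitrate 413.149 mg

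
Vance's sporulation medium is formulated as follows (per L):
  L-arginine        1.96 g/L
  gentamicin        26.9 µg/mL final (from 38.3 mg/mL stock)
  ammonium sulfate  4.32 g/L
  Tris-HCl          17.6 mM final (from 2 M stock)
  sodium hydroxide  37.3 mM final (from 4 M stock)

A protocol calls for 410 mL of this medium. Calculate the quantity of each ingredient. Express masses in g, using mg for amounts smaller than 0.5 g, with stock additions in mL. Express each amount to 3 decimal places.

Target volume = 410 mL = 0.41 L.
L-arginine: 1.96 g/L × 0.41 L = 0.804 g
gentamicin: V = C2·V2/C1 = 26.9 µg/mL × 410 mL ÷ 38300 µg/mL = 0.288 mL
ammonium sulfate: 4.32 g/L × 0.41 L = 1.771 g
Tris-HCl: C1V1 = C2V2 → 17.6 mM × 410 mL ÷ 2000 mM = 3.608 mL
sodium hydroxide: V = C2·V2/C1 = 37.3 mM × 410 mL ÷ 4000 mM = 3.823 mL

L-arginine 0.804 g; gentamicin 0.288 mL; ammonium sulfate 1.771 g; Tris-HCl 3.608 mL; sodium hydroxide 3.823 mL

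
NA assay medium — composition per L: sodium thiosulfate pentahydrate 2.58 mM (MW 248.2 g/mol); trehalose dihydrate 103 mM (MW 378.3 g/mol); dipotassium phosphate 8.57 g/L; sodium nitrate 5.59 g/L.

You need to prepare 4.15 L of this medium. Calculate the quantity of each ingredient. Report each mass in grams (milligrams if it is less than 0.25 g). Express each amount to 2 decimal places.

sodium thiosulfate pentahydrate 2.66 g; trehalose dihydrate 161.70 g; dipotassium phosphate 35.57 g; sodium nitrate 23.20 g

Scale factor relative to 1 L: 4.15.
sodium thiosulfate pentahydrate: 2.58 mmol/L × 248.2 g/mol × 4.15 L ÷ 1000 = 2.66 g
trehalose dihydrate: 103 mmol/L × 378.3 g/mol × 4.15 L ÷ 1000 = 161.70 g
dipotassium phosphate: 8.57 g/L × 4.15 L = 35.57 g
sodium nitrate: 5.59 g/L × 4.15 L = 23.20 g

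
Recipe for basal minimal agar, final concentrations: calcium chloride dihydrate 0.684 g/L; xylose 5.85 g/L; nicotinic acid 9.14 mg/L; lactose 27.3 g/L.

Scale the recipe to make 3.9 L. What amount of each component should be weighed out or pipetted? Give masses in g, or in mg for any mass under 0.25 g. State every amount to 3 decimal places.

Working volume: 3.9 L.
calcium chloride dihydrate: 0.684 g/L × 3.9 L = 2.668 g
xylose: 5.85 g/L × 3.9 L = 22.815 g
nicotinic acid: 9.14 mg/L × 3.9 L = 35.646 mg
lactose: 27.3 g/L × 3.9 L = 106.470 g

calcium chloride dihydrate 2.668 g; xylose 22.815 g; nicotinic acid 35.646 mg; lactose 106.470 g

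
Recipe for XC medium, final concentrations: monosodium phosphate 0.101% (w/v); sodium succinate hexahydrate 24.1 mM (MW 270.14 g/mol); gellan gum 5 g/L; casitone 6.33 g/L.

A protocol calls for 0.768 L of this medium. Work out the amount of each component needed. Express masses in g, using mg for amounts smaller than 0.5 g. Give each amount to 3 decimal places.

Working volume: 0.768 L.
monosodium phosphate: 0.101% w/v = 1.01 g/L → 1.01 × 0.768 L = 0.776 g
sodium succinate hexahydrate: 24.1 mmol/L × 270.14 g/mol × 0.768 L ÷ 1000 = 5.000 g
gellan gum: 5 g/L × 0.768 L = 3.840 g
casitone: 6.33 g/L × 0.768 L = 4.861 g

monosodium phosphate 0.776 g; sodium succinate hexahydrate 5.000 g; gellan gum 3.840 g; casitone 4.861 g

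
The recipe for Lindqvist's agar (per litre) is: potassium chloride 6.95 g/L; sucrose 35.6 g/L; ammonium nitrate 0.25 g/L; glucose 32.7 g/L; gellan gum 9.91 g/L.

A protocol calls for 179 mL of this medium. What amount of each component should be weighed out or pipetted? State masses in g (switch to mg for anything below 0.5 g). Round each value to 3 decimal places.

potassium chloride 1.244 g; sucrose 6.372 g; ammonium nitrate 44.750 mg; glucose 5.853 g; gellan gum 1.774 g

Target volume = 179 mL = 0.179 L.
potassium chloride: 6.95 g/L × 0.179 L = 1.244 g
sucrose: 35.6 g/L × 0.179 L = 6.372 g
ammonium nitrate: 0.25 g/L × 0.179 L = 0.04475 g = 44.750 mg
glucose: 32.7 g/L × 0.179 L = 5.853 g
gellan gum: 9.91 g/L × 0.179 L = 1.774 g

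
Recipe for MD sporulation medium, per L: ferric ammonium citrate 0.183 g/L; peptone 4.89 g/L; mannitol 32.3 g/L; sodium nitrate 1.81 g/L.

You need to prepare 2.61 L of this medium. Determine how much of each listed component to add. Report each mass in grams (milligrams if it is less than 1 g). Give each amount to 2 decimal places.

ferric ammonium citrate 477.63 mg; peptone 12.76 g; mannitol 84.30 g; sodium nitrate 4.72 g

Working volume: 2.61 L.
ferric ammonium citrate: 0.183 g/L × 2.61 L = 0.47763 g = 477.63 mg
peptone: 4.89 g/L × 2.61 L = 12.76 g
mannitol: 32.3 g/L × 2.61 L = 84.30 g
sodium nitrate: 1.81 g/L × 2.61 L = 4.72 g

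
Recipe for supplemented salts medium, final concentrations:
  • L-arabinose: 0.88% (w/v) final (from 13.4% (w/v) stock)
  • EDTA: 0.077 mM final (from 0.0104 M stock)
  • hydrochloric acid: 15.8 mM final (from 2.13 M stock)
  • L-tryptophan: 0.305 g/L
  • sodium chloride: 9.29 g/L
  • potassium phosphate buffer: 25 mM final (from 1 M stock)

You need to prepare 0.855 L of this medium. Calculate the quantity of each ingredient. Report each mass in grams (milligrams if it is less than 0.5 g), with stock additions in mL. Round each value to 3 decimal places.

L-arabinose 56.149 mL; EDTA 6.330 mL; hydrochloric acid 6.342 mL; L-tryptophan 260.775 mg; sodium chloride 7.943 g; potassium phosphate buffer 21.375 mL

Working volume: 0.855 L.
L-arabinose: V = C2·V2/C1 = 0.88% ÷ 13.4% × 855 mL = 56.149 mL
EDTA: V = C2·V2/C1 = 0.077 mM × 855 mL ÷ 10.4 mM = 6.330 mL
hydrochloric acid: dilute stock: 15.8 mM × 855 mL ÷ 2130 mM = 6.342 mL
L-tryptophan: 0.305 g/L × 0.855 L = 0.260775 g = 260.775 mg
sodium chloride: 9.29 g/L × 0.855 L = 7.943 g
potassium phosphate buffer: V = C2·V2/C1 = 25 mM × 855 mL ÷ 1000 mM = 21.375 mL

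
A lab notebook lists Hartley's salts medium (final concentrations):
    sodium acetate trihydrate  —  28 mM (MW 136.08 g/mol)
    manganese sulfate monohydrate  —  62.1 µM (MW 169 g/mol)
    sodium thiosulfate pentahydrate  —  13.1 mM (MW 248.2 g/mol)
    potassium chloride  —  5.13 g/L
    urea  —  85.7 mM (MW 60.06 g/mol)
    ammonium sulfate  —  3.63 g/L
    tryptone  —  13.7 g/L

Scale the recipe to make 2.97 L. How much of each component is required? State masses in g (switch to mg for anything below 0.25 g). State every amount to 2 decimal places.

Working volume: 2.97 L.
sodium acetate trihydrate: 28 mmol/L × 136.08 g/mol × 2.97 L ÷ 1000 = 11.32 g
manganese sulfate monohydrate: 62.1 µmol/L × 169 g/mol × 2.97 L ÷ 1000 = 31.17 mg
sodium thiosulfate pentahydrate: 13.1 mmol/L × 248.2 g/mol × 2.97 L ÷ 1000 = 9.66 g
potassium chloride: 5.13 g/L × 2.97 L = 15.24 g
urea: 85.7 mmol/L × 60.06 g/mol × 2.97 L ÷ 1000 = 15.29 g
ammonium sulfate: 3.63 g/L × 2.97 L = 10.78 g
tryptone: 13.7 g/L × 2.97 L = 40.69 g

sodium acetate trihydrate 11.32 g; manganese sulfate monohydrate 31.17 mg; sodium thiosulfate pentahydrate 9.66 g; potassium chloride 15.24 g; urea 15.29 g; ammonium sulfate 10.78 g; tryptone 40.69 g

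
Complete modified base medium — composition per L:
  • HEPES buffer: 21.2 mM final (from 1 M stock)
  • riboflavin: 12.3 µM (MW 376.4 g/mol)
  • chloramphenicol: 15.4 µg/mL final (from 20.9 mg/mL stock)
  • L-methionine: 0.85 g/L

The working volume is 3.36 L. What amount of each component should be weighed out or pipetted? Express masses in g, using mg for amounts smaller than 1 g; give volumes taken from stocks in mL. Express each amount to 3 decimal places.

Scale factor relative to 1 L: 3.36.
HEPES buffer: dilute stock: 21.2 mM × 3360 mL ÷ 1000 mM = 71.232 mL
riboflavin: 12.3 µmol/L × 376.4 g/mol × 3.36 L ÷ 1000 = 15.556 mg
chloramphenicol: dilute stock: 15.4 µg/mL × 3360 mL ÷ 20900 µg/mL = 2.476 mL
L-methionine: 0.85 g/L × 3.36 L = 2.856 g

HEPES buffer 71.232 mL; riboflavin 15.556 mg; chloramphenicol 2.476 mL; L-methionine 2.856 g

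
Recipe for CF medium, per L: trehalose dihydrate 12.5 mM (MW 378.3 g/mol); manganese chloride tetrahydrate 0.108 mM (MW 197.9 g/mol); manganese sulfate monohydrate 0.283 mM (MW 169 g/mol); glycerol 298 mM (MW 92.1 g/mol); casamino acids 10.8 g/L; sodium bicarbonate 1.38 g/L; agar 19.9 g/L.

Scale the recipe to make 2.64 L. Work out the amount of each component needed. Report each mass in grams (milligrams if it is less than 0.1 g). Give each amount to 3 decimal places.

trehalose dihydrate 12.484 g; manganese chloride tetrahydrate 56.425 mg; manganese sulfate monohydrate 0.126 g; glycerol 72.457 g; casamino acids 28.512 g; sodium bicarbonate 3.643 g; agar 52.536 g

Scale factor relative to 1 L: 2.64.
trehalose dihydrate: 12.5 mmol/L × 378.3 g/mol × 2.64 L ÷ 1000 = 12.484 g
manganese chloride tetrahydrate: 0.108 mmol/L × 197.9 mg/mmol × 2.64 L = 56.425 mg
manganese sulfate monohydrate: 0.283 mmol/L × 169 g/mol × 2.64 L ÷ 1000 = 0.126 g
glycerol: 298 mmol/L × 92.1 g/mol × 2.64 L ÷ 1000 = 72.457 g
casamino acids: 10.8 g/L × 2.64 L = 28.512 g
sodium bicarbonate: 1.38 g/L × 2.64 L = 3.643 g
agar: 19.9 g/L × 2.64 L = 52.536 g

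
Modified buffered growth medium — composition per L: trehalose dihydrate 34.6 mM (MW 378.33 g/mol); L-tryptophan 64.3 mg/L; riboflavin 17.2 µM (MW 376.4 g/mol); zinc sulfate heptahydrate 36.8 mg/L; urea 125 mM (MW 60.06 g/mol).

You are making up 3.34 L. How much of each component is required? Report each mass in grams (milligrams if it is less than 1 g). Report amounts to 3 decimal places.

Working volume: 3.34 L.
trehalose dihydrate: 34.6 mmol/L × 378.33 g/mol × 3.34 L ÷ 1000 = 43.721 g
L-tryptophan: 64.3 mg/L × 3.34 L = 214.762 mg
riboflavin: 17.2 µmol/L × 376.4 g/mol × 3.34 L ÷ 1000 = 21.623 mg
zinc sulfate heptahydrate: 36.8 mg/L × 3.34 L = 122.912 mg
urea: 125 mmol/L × 60.06 g/mol × 3.34 L ÷ 1000 = 25.075 g

trehalose dihydrate 43.721 g; L-tryptophan 214.762 mg; riboflavin 21.623 mg; zinc sulfate heptahydrate 122.912 mg; urea 25.075 g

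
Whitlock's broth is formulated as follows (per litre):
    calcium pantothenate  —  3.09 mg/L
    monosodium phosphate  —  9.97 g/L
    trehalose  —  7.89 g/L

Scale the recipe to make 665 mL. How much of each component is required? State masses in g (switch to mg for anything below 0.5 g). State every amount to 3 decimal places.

Scale factor relative to 1 L: 0.665.
calcium pantothenate: 3.09 mg/L × 0.665 L = 2.055 mg
monosodium phosphate: 9.97 g/L × 0.665 L = 6.630 g
trehalose: 7.89 g/L × 0.665 L = 5.247 g

calcium pantothenate 2.055 mg; monosodium phosphate 6.630 g; trehalose 5.247 g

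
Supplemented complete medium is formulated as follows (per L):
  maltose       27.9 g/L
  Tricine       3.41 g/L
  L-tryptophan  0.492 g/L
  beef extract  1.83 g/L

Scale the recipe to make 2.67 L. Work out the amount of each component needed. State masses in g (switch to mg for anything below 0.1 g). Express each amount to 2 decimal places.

Working volume: 2.67 L.
maltose: 27.9 g/L × 2.67 L = 74.49 g
Tricine: 3.41 g/L × 2.67 L = 9.10 g
L-tryptophan: 0.492 g/L × 2.67 L = 1.31 g
beef extract: 1.83 g/L × 2.67 L = 4.89 g

maltose 74.49 g; Tricine 9.10 g; L-tryptophan 1.31 g; beef extract 4.89 g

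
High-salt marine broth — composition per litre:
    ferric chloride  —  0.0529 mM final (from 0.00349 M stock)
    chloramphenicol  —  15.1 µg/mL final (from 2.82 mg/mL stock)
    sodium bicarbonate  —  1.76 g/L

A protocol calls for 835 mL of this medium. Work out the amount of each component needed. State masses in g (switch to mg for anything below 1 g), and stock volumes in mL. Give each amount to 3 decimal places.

Working volume: 835 mL = 0.835 L.
ferric chloride: dilute stock: 0.0529 mM × 835 mL ÷ 3.49 mM = 12.657 mL
chloramphenicol: V = C2·V2/C1 = 15.1 µg/mL × 835 mL ÷ 2820 µg/mL = 4.471 mL
sodium bicarbonate: 1.76 g/L × 0.835 L = 1.470 g

ferric chloride 12.657 mL; chloramphenicol 4.471 mL; sodium bicarbonate 1.470 g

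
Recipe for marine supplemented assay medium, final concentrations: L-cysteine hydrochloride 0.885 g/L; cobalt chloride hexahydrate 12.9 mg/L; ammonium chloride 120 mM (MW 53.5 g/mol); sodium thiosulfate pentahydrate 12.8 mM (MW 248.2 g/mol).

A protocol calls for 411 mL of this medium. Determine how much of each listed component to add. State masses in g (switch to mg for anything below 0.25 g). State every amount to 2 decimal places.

L-cysteine hydrochloride 0.36 g; cobalt chloride hexahydrate 5.30 mg; ammonium chloride 2.64 g; sodium thiosulfate pentahydrate 1.31 g

Scale factor relative to 1 L: 0.411.
L-cysteine hydrochloride: 0.885 g/L × 0.411 L = 0.36 g
cobalt chloride hexahydrate: 12.9 mg/L × 0.411 L = 5.30 mg
ammonium chloride: 120 mmol/L × 53.5 g/mol × 0.411 L ÷ 1000 = 2.64 g
sodium thiosulfate pentahydrate: 12.8 mmol/L × 248.2 g/mol × 0.411 L ÷ 1000 = 1.31 g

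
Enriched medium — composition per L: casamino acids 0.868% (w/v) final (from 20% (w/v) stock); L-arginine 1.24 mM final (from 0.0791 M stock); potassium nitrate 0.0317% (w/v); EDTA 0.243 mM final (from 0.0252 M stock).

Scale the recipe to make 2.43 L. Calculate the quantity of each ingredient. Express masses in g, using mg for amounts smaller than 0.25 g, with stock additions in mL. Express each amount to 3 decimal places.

casamino acids 105.462 mL; L-arginine 38.094 mL; potassium nitrate 0.770 g; EDTA 23.432 mL

Scale factor relative to 1 L: 2.43.
casamino acids: C1V1 = C2V2 → 0.868% ÷ 20% × 2430 mL = 105.462 mL
L-arginine: C1V1 = C2V2 → 1.24 mM × 2430 mL ÷ 79.1 mM = 38.094 mL
potassium nitrate: 0.0317 g per 100 mL × 2430 mL ÷ 100 = 0.770 g
EDTA: dilute stock: 0.243 mM × 2430 mL ÷ 25.2 mM = 23.432 mL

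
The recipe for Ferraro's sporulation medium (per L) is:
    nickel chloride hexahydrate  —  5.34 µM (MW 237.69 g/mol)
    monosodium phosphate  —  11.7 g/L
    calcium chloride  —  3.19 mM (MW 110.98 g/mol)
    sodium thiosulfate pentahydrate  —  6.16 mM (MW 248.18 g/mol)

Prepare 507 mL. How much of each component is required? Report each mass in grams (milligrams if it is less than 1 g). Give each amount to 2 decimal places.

nickel chloride hexahydrate 0.64 mg; monosodium phosphate 5.93 g; calcium chloride 179.49 mg; sodium thiosulfate pentahydrate 775.10 mg

Target volume = 507 mL = 0.507 L.
nickel chloride hexahydrate: 5.34 µmol/L × 237.69 g/mol × 0.507 L ÷ 1000 = 0.64 mg
monosodium phosphate: 11.7 g/L × 0.507 L = 5.93 g
calcium chloride: 3.19 mmol/L × 110.98 mg/mmol × 0.507 L = 179.49 mg
sodium thiosulfate pentahydrate: 6.16 mmol/L × 248.18 mg/mmol × 0.507 L = 775.10 mg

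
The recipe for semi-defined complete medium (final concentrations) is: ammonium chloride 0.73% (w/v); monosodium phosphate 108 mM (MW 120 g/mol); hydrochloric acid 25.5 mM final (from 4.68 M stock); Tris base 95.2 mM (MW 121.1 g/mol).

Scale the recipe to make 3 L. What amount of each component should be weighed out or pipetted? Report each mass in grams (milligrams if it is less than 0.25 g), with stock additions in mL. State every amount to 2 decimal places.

ammonium chloride 21.90 g; monosodium phosphate 38.88 g; hydrochloric acid 16.35 mL; Tris base 34.59 g

Scale factor relative to 1 L: 3.
ammonium chloride: 0.73 g per 100 mL × 3000 mL ÷ 100 = 21.90 g
monosodium phosphate: 108 mmol/L × 120 g/mol × 3 L ÷ 1000 = 38.88 g
hydrochloric acid: V = C2·V2/C1 = 25.5 mM × 3000 mL ÷ 4680 mM = 16.35 mL
Tris base: 95.2 mmol/L × 121.1 g/mol × 3 L ÷ 1000 = 34.59 g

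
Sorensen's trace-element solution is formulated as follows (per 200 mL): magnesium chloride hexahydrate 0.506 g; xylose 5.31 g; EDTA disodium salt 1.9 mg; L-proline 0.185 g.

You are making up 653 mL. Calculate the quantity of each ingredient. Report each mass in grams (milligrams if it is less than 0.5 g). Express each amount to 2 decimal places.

magnesium chloride hexahydrate 1.65 g; xylose 17.34 g; EDTA disodium salt 6.20 mg; L-proline 0.60 g

Ratio of target to recipe volume: 653 / 200 = 3.265.
magnesium chloride hexahydrate: 0.506 g × (653 mL / 200 mL) = 1.65 g
xylose: 5.31 g × (653 mL / 200 mL) = 17.34 g
EDTA disodium salt: 1.9 mg × (653 mL / 200 mL) = 6.20 mg
L-proline: 0.185 g × (653 mL / 200 mL) = 0.60 g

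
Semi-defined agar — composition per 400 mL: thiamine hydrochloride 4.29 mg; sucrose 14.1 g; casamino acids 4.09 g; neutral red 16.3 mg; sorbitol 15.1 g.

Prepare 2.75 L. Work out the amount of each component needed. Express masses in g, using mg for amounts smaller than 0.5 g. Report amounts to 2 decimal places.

thiamine hydrochloride 29.49 mg; sucrose 96.94 g; casamino acids 28.12 g; neutral red 112.06 mg; sorbitol 103.81 g

Ratio of target to recipe volume: 2750 / 400 = 6.875.
thiamine hydrochloride: 4.29 mg × (2750 mL / 400 mL) = 29.49 mg
sucrose: 14.1 g × (2750 mL / 400 mL) = 96.94 g
casamino acids: 4.09 g × (2750 mL / 400 mL) = 28.12 g
neutral red: 16.3 mg × (2750 mL / 400 mL) = 112.06 mg
sorbitol: 15.1 g × (2750 mL / 400 mL) = 103.81 g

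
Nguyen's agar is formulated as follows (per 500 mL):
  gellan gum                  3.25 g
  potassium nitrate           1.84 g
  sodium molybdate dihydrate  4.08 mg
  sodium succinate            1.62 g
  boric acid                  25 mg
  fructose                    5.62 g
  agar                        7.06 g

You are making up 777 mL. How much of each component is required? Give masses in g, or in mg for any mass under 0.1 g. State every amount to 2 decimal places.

Ratio of target to recipe volume: 777 / 500 = 1.554.
gellan gum: 3.25 g × (777 mL / 500 mL) = 5.05 g
potassium nitrate: 1.84 g × (777 mL / 500 mL) = 2.86 g
sodium molybdate dihydrate: 4.08 mg × (777 mL / 500 mL) = 6.34 mg
sodium succinate: 1.62 g × (777 mL / 500 mL) = 2.52 g
boric acid: 25 mg × (777 mL / 500 mL) = 38.85 mg
fructose: 5.62 g × (777 mL / 500 mL) = 8.73 g
agar: 7.06 g × (777 mL / 500 mL) = 10.97 g

gellan gum 5.05 g; potassium nitrate 2.86 g; sodium molybdate dihydrate 6.34 mg; sodium succinate 2.52 g; boric acid 38.85 mg; fructose 8.73 g; agar 10.97 g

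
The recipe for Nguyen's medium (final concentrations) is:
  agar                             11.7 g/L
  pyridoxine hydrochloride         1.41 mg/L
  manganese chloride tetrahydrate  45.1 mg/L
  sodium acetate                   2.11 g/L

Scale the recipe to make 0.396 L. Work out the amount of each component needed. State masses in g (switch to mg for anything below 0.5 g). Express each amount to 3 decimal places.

Working volume: 0.396 L.
agar: 11.7 g/L × 0.396 L = 4.633 g
pyridoxine hydrochloride: 1.41 mg/L × 0.396 L = 0.558 mg
manganese chloride tetrahydrate: 45.1 mg/L × 0.396 L = 17.860 mg
sodium acetate: 2.11 g/L × 0.396 L = 0.836 g

agar 4.633 g; pyridoxine hydrochloride 0.558 mg; manganese chloride tetrahydrate 17.860 mg; sodium acetate 0.836 g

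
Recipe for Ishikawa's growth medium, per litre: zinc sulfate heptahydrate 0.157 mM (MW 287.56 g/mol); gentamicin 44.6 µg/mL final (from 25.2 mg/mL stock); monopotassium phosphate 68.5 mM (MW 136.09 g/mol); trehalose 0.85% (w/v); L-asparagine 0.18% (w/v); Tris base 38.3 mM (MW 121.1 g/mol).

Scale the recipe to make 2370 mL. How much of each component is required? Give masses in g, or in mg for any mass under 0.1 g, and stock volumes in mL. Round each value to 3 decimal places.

zinc sulfate heptahydrate 0.107 g; gentamicin 4.195 mL; monopotassium phosphate 22.094 g; trehalose 20.145 g; L-asparagine 4.266 g; Tris base 10.992 g

Scale factor relative to 1 L: 2.37.
zinc sulfate heptahydrate: 0.157 mmol/L × 287.56 g/mol × 2.37 L ÷ 1000 = 0.107 g
gentamicin: V = C2·V2/C1 = 44.6 µg/mL × 2370 mL ÷ 25200 µg/mL = 4.195 mL
monopotassium phosphate: 68.5 mmol/L × 136.09 g/mol × 2.37 L ÷ 1000 = 22.094 g
trehalose: 0.85 g per 100 mL × 2370 mL ÷ 100 = 20.145 g
L-asparagine: 0.18% w/v = 1.8 g/L → 1.8 × 2.37 L = 4.266 g
Tris base: 38.3 mmol/L × 121.1 g/mol × 2.37 L ÷ 1000 = 10.992 g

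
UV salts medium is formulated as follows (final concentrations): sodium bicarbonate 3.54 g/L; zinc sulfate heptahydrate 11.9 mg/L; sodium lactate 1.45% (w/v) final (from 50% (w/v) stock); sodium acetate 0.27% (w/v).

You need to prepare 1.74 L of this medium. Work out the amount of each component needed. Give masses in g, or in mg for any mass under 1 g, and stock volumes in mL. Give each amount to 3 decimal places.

Scale factor relative to 1 L: 1.74.
sodium bicarbonate: 3.54 g/L × 1.74 L = 6.160 g
zinc sulfate heptahydrate: 11.9 mg/L × 1.74 L = 20.706 mg
sodium lactate: dilute stock: 1.45% ÷ 50% × 1740 mL = 50.460 mL
sodium acetate: 0.27 g per 100 mL × 1740 mL ÷ 100 = 4.698 g

sodium bicarbonate 6.160 g; zinc sulfate heptahydrate 20.706 mg; sodium lactate 50.460 mL; sodium acetate 4.698 g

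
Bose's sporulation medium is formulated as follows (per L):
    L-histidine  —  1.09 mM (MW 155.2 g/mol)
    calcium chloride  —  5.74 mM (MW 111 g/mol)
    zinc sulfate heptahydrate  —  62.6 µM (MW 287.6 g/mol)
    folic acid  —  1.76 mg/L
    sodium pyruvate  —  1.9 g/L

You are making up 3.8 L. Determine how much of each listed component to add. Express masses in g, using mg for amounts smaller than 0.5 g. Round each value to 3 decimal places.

Working volume: 3.8 L.
L-histidine: 1.09 mmol/L × 155.2 g/mol × 3.8 L ÷ 1000 = 0.643 g
calcium chloride: 5.74 mmol/L × 111 g/mol × 3.8 L ÷ 1000 = 2.421 g
zinc sulfate heptahydrate: 62.6 µmol/L × 287.6 g/mol × 3.8 L ÷ 1000 = 68.414 mg
folic acid: 1.76 mg/L × 3.8 L = 6.688 mg
sodium pyruvate: 1.9 g/L × 3.8 L = 7.220 g

L-histidine 0.643 g; calcium chloride 2.421 g; zinc sulfate heptahydrate 68.414 mg; folic acid 6.688 mg; sodium pyruvate 7.220 g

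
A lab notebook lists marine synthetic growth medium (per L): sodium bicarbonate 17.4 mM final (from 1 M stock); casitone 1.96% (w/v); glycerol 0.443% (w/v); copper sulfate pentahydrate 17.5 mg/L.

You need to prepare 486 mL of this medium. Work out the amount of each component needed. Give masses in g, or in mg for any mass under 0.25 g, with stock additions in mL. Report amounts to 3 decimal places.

sodium bicarbonate 8.456 mL; casitone 9.526 g; glycerol 2.153 g; copper sulfate pentahydrate 8.505 mg

Target volume = 486 mL = 0.486 L.
sodium bicarbonate: V = C2·V2/C1 = 17.4 mM × 486 mL ÷ 1000 mM = 8.456 mL
casitone: 1.96% w/v = 19.6 g/L → 19.6 × 0.486 L = 9.526 g
glycerol: 0.443 g per 100 mL × 486 mL ÷ 100 = 2.153 g
copper sulfate pentahydrate: 17.5 mg/L × 0.486 L = 8.505 mg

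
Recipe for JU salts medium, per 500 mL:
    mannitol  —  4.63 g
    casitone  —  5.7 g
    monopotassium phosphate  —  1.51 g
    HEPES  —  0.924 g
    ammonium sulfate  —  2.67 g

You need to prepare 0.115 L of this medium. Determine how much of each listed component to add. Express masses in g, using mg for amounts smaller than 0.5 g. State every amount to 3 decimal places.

mannitol 1.065 g; casitone 1.311 g; monopotassium phosphate 347.300 mg; HEPES 212.520 mg; ammonium sulfate 0.614 g

Scale factor = 115 mL / 500 mL = 0.23.
mannitol: 4.63 g × (115 mL / 500 mL) = 1.065 g
casitone: 5.7 g × (115 mL / 500 mL) = 1.311 g
monopotassium phosphate: 1.51 g × (115 mL / 500 mL) = 0.3473 g = 347.300 mg
HEPES: 0.924 g × (115 mL / 500 mL) = 0.21252 g = 212.520 mg
ammonium sulfate: 2.67 g × (115 mL / 500 mL) = 0.614 g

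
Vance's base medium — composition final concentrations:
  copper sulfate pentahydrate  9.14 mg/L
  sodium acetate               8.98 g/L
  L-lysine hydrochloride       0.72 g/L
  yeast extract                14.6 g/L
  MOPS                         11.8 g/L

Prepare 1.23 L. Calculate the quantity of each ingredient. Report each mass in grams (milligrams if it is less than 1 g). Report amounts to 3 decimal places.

copper sulfate pentahydrate 11.242 mg; sodium acetate 11.045 g; L-lysine hydrochloride 885.600 mg; yeast extract 17.958 g; MOPS 14.514 g

Scale factor relative to 1 L: 1.23.
copper sulfate pentahydrate: 9.14 mg/L × 1.23 L = 11.242 mg
sodium acetate: 8.98 g/L × 1.23 L = 11.045 g
L-lysine hydrochloride: 0.72 g/L × 1.23 L = 0.8856 g = 885.600 mg
yeast extract: 14.6 g/L × 1.23 L = 17.958 g
MOPS: 11.8 g/L × 1.23 L = 14.514 g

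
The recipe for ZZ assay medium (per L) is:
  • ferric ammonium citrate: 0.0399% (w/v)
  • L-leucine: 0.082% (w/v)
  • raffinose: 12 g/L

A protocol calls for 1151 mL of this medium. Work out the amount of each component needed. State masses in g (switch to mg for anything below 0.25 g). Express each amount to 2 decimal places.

ferric ammonium citrate 0.46 g; L-leucine 0.94 g; raffinose 13.81 g

Target volume = 1151 mL = 1.151 L.
ferric ammonium citrate: 0.0399 g per 100 mL × 1151 mL ÷ 100 = 0.46 g
L-leucine: 0.082 g per 100 mL × 1151 mL ÷ 100 = 0.94 g
raffinose: 12 g/L × 1.151 L = 13.81 g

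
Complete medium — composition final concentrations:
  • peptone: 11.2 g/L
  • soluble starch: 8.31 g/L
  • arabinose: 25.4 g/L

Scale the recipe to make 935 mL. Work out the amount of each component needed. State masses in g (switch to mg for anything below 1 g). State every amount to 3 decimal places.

peptone 10.472 g; soluble starch 7.770 g; arabinose 23.749 g

Target volume = 935 mL = 0.935 L.
peptone: 11.2 g/L × 0.935 L = 10.472 g
soluble starch: 8.31 g/L × 0.935 L = 7.770 g
arabinose: 25.4 g/L × 0.935 L = 23.749 g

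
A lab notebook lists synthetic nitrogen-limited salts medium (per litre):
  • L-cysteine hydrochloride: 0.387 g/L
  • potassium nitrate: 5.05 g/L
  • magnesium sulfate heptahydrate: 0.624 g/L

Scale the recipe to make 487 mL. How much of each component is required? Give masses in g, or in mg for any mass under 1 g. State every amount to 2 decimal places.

L-cysteine hydrochloride 188.47 mg; potassium nitrate 2.46 g; magnesium sulfate heptahydrate 303.89 mg

Target volume = 487 mL = 0.487 L.
L-cysteine hydrochloride: 0.387 g/L × 0.487 L = 0.188469 g = 188.47 mg
potassium nitrate: 5.05 g/L × 0.487 L = 2.46 g
magnesium sulfate heptahydrate: 0.624 g/L × 0.487 L = 0.303888 g = 303.89 mg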